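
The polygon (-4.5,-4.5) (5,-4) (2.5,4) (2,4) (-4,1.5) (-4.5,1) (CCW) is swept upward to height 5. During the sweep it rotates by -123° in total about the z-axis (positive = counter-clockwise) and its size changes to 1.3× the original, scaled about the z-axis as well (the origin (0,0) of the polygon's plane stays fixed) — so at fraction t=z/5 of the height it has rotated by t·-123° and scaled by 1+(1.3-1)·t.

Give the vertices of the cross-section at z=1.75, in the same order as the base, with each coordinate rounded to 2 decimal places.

Cross-section at z=1.75: (-7.03,-0.24) (1.02,-7.00) (5.04,1.34) (4.63,1.72) (-2.10,4.23) (-2.88,4.20)

t = z/height = 1.75/5 = 0.35
s = 1 + (scale-1)·z/height = 1 + (1.3-1)·1.75/5 = 1.105000
θ = twist·z/height = -123°·1.75/5 = -43.0500° = -0.751364 rad
cos θ = 0.730758, sin θ = -0.682636 (intermediates below are computed at full precision and shown rounded to 5 d.p.)
v1: (-4.5,-4.5) → rotate → (-6.36028,-0.21655) → ×s → (-7.02810,-0.23929) → (-7.03,-0.24)
v2: (5,-4) → rotate → (0.92325,-6.33621) → ×s → (1.02019,-7.00152) → (1.02,-7.00)
v3: (2.5,4) → rotate → (4.55744,1.21644) → ×s → (5.03597,1.34417) → (5.04,1.34)
v4: (2,4) → rotate → (4.19206,1.55776) → ×s → (4.63223,1.72133) → (4.63,1.72)
v5: (-4,1.5) → rotate → (-1.89908,3.82668) → ×s → (-2.09848,4.22848) → (-2.10,4.23)
v6: (-4.5,1) → rotate → (-2.60578,3.80262) → ×s → (-2.87938,4.20190) → (-2.88,4.20)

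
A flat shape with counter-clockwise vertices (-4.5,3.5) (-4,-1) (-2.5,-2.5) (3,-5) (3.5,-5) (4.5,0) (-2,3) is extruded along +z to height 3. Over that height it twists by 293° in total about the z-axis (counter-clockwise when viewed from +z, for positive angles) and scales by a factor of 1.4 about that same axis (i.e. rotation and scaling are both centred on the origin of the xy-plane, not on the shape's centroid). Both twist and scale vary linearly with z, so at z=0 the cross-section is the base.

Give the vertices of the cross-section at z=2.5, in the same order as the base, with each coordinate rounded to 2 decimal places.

t = z/height = 2.5/3 = 0.833333
s = 1 + (scale-1)·z/height = 1 + (1.4-1)·2.5/3 = 1.333333
θ = twist·z/height = 293°·2.5/3 = 244.1667° = 4.261512 rad
cos θ = -0.435755, sin θ = -0.900065 (intermediates below are computed at full precision and shown rounded to 5 d.p.)
v1: (-4.5,3.5) → rotate → (5.11113,2.52515) → ×s → (6.81483,3.36687) → (6.81,3.37)
v2: (-4,-1) → rotate → (0.84295,4.03602) → ×s → (1.12394,5.38136) → (1.12,5.38)
v3: (-2.5,-2.5) → rotate → (-1.16078,3.33955) → ×s → (-1.54770,4.45273) → (-1.55,4.45)
v4: (3,-5) → rotate → (-5.80759,-0.52142) → ×s → (-7.74346,-0.69523) → (-7.74,-0.70)
v5: (3.5,-5) → rotate → (-6.02547,-0.97145) → ×s → (-8.03396,-1.29527) → (-8.03,-1.30)
v6: (4.5,0) → rotate → (-1.96090,-4.05029) → ×s → (-2.61453,-5.40039) → (-2.61,-5.40)
v7: (-2,3) → rotate → (3.57171,0.49287) → ×s → (4.76227,0.65716) → (4.76,0.66)

Cross-section at z=2.5: (6.81,3.37) (1.12,5.38) (-1.55,4.45) (-7.74,-0.70) (-8.03,-1.30) (-2.61,-5.40) (4.76,0.66)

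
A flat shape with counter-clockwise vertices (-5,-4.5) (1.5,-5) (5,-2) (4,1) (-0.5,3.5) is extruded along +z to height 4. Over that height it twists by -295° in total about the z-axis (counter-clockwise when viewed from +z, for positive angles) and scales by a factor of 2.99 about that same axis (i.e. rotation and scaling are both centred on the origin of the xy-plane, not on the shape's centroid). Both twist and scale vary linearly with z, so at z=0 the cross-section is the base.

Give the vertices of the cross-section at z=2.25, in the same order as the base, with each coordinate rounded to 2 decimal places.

t = z/height = 2.25/4 = 0.5625
s = 1 + (scale-1)·z/height = 1 + (2.99-1)·2.25/4 = 2.119375
θ = twist·z/height = -295°·2.25/4 = -165.9375° = -2.896156 rad
cos θ = -0.970031, sin θ = -0.242980 (intermediates below are computed at full precision and shown rounded to 5 d.p.)
v1: (-5,-4.5) → rotate → (3.75675,5.58004) → ×s → (7.96195,11.82620) → (7.96,11.83)
v2: (1.5,-5) → rotate → (-2.66995,4.48569) → ×s → (-5.65862,9.50685) → (-5.66,9.51)
v3: (5,-2) → rotate → (-5.33612,0.72516) → ×s → (-11.30923,1.53689) → (-11.31,1.54)
v4: (4,1) → rotate → (-3.63714,-1.94195) → ×s → (-7.70847,-4.11572) → (-7.71,-4.12)
v5: (-0.5,3.5) → rotate → (1.33545,-3.27362) → ×s → (2.83031,-6.93803) → (2.83,-6.94)

Cross-section at z=2.25: (7.96,11.83) (-5.66,9.51) (-11.31,1.54) (-7.71,-4.12) (2.83,-6.94)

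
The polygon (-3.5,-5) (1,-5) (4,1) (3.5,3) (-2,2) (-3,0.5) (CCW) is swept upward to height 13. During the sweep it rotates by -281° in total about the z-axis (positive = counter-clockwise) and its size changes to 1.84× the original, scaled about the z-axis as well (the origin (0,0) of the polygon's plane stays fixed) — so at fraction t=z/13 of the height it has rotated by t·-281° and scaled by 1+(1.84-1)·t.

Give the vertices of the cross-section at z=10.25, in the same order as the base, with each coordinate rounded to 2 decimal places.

Cross-section at z=10.25: (9.87,2.36) (4.27,7.32) (-6.08,3.17) (-7.66,0.13) (0.28,-4.69) (3.18,-3.93)

t = z/height = 10.25/13 = 0.788462
s = 1 + (scale-1)·z/height = 1 + (1.84-1)·10.25/13 = 1.662308
θ = twist·z/height = -281°·10.25/13 = -221.5577° = -3.866911 rad
cos θ = -0.748288, sin θ = 0.663374 (intermediates below are computed at full precision and shown rounded to 5 d.p.)
v1: (-3.5,-5) → rotate → (5.93588,1.41963) → ×s → (9.86726,2.35987) → (9.87,2.36)
v2: (1,-5) → rotate → (2.56858,4.40481) → ×s → (4.26977,7.32216) → (4.27,7.32)
v3: (4,1) → rotate → (-3.65653,1.90521) → ×s → (-6.07827,3.16704) → (-6.08,3.17)
v4: (3.5,3) → rotate → (-4.60913,0.07694) → ×s → (-7.66179,0.12790) → (-7.66,0.13)
v5: (-2,2) → rotate → (0.16983,-2.82332) → ×s → (0.28231,-4.69323) → (0.28,-4.69)
v6: (-3,0.5) → rotate → (1.91318,-2.36427) → ×s → (3.18029,-3.93014) → (3.18,-3.93)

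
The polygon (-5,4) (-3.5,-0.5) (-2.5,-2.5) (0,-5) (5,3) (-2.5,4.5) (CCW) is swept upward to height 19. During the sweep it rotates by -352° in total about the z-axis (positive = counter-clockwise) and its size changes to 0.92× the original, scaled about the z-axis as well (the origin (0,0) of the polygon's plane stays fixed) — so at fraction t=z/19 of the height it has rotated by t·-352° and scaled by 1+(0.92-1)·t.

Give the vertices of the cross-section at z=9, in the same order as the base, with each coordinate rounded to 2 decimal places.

t = z/height = 9/19 = 0.473684
s = 1 + (scale-1)·z/height = 1 + (0.92-1)·9/19 = 0.962105
θ = twist·z/height = -352°·9/19 = -166.7368° = -2.910107 rad
cos θ = -0.973327, sin θ = -0.229424 (intermediates below are computed at full precision and shown rounded to 5 d.p.)
v1: (-5,4) → rotate → (5.78433,-2.74619) → ×s → (5.56513,-2.64212) → (5.57,-2.64)
v2: (-3.5,-0.5) → rotate → (3.29193,1.28965) → ×s → (3.16718,1.24078) → (3.17,1.24)
v3: (-2.5,-2.5) → rotate → (1.85976,3.00688) → ×s → (1.78928,2.89293) → (1.79,2.89)
v4: (0,-5) → rotate → (-1.14712,4.86663) → ×s → (-1.10365,4.68221) → (-1.10,4.68)
v5: (5,3) → rotate → (-4.17836,-4.06710) → ×s → (-4.02002,-3.91298) → (-4.02,-3.91)
v6: (-2.5,4.5) → rotate → (3.46572,-3.80641) → ×s → (3.33439,-3.66217) → (3.33,-3.66)

Cross-section at z=9: (5.57,-2.64) (3.17,1.24) (1.79,2.89) (-1.10,4.68) (-4.02,-3.91) (3.33,-3.66)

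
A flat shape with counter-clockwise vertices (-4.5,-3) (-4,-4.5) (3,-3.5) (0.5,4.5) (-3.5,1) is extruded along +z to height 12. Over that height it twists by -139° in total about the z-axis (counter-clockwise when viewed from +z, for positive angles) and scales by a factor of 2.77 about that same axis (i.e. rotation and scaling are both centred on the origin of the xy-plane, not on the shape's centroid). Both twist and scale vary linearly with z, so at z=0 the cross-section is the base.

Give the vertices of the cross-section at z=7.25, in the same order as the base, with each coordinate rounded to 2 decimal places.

Cross-section at z=7.25: (-7.15,8.61) (-10.13,7.26) (-6.55,-6.93) (9.37,-0.05) (1.30,7.42)

t = z/height = 7.25/12 = 0.604167
s = 1 + (scale-1)·z/height = 1 + (2.77-1)·7.25/12 = 2.069375
θ = twist·z/height = -139°·7.25/12 = -83.9792° = -1.465713 rad
cos θ = 0.104890, sin θ = -0.994484 (intermediates below are computed at full precision and shown rounded to 5 d.p.)
v1: (-4.5,-3) → rotate → (-3.45546,4.16051) → ×s → (-7.15064,8.60965) → (-7.15,8.61)
v2: (-4,-4.5) → rotate → (-4.89474,3.50593) → ×s → (-10.12905,7.25508) → (-10.13,7.26)
v3: (3,-3.5) → rotate → (-3.16602,-3.35057) → ×s → (-6.55169,-6.93358) → (-6.55,-6.93)
v4: (0.5,4.5) → rotate → (4.52762,-0.02524) → ×s → (9.36935,-0.05222) → (9.37,-0.05)
v5: (-3.5,1) → rotate → (0.62737,3.58558) → ×s → (1.29826,7.41992) → (1.30,7.42)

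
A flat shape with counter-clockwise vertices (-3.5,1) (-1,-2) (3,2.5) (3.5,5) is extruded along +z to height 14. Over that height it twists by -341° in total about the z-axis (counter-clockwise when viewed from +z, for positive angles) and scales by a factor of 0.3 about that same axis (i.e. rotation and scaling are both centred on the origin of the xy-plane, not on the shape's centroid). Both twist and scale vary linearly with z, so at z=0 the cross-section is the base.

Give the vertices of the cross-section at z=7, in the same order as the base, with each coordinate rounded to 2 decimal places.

t = z/height = 7/14 = 0.5
s = 1 + (scale-1)·z/height = 1 + (0.3-1)·7/14 = 0.650000
θ = twist·z/height = -341°·7/14 = -170.5000° = -2.975786 rad
cos θ = -0.986286, sin θ = -0.165048 (intermediates below are computed at full precision and shown rounded to 5 d.p.)
v1: (-3.5,1) → rotate → (3.61705,-0.40862) → ×s → (2.35108,-0.26560) → (2.35,-0.27)
v2: (-1,-2) → rotate → (0.65619,2.13762) → ×s → (0.42652,1.38945) → (0.43,1.39)
v3: (3,2.5) → rotate → (-2.54624,-2.96086) → ×s → (-1.65505,-1.92456) → (-1.66,-1.92)
v4: (3.5,5) → rotate → (-2.62676,-5.50909) → ×s → (-1.70740,-3.58091) → (-1.71,-3.58)

Cross-section at z=7: (2.35,-0.27) (0.43,1.39) (-1.66,-1.92) (-1.71,-3.58)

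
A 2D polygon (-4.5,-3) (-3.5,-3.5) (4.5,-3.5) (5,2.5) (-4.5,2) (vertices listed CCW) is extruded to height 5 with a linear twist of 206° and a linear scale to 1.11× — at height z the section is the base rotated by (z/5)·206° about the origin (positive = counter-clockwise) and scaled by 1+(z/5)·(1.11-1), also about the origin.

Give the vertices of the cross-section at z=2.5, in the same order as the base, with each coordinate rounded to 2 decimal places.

t = z/height = 2.5/5 = 0.5
s = 1 + (scale-1)·z/height = 1 + (1.11-1)·2.5/5 = 1.055000
θ = twist·z/height = 206°·2.5/5 = 103.0000° = 1.797689 rad
cos θ = -0.224951, sin θ = 0.974370 (intermediates below are computed at full precision and shown rounded to 5 d.p.)
v1: (-4.5,-3) → rotate → (3.93539,-3.70981) → ×s → (4.15184,-3.91385) → (4.15,-3.91)
v2: (-3.5,-3.5) → rotate → (4.19762,-2.62297) → ×s → (4.42849,-2.76723) → (4.43,-2.77)
v3: (4.5,-3.5) → rotate → (2.39802,5.17199) → ×s → (2.52991,5.45645) → (2.53,5.46)
v4: (5,2.5) → rotate → (-3.56068,4.30947) → ×s → (-3.75652,4.54649) → (-3.76,4.55)
v5: (-4.5,2) → rotate → (-0.93646,-4.83457) → ×s → (-0.98797,-5.10047) → (-0.99,-5.10)

Cross-section at z=2.5: (4.15,-3.91) (4.43,-2.77) (2.53,5.46) (-3.76,4.55) (-0.99,-5.10)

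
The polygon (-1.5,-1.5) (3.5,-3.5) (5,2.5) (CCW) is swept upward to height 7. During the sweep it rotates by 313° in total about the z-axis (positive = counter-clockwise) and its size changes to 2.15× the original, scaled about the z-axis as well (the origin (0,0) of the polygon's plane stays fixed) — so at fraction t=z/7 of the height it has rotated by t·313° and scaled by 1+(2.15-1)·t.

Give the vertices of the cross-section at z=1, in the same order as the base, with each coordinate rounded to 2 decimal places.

Cross-section at z=1: (-0.01,-2.47) (5.76,-0.03) (2.09,6.16)

t = z/height = 1/7 = 0.142857
s = 1 + (scale-1)·z/height = 1 + (2.15-1)·1/7 = 1.164286
θ = twist·z/height = 313°·1/7 = 44.7143° = 0.780412 rad
cos θ = 0.710624, sin θ = 0.703572 (intermediates below are computed at full precision and shown rounded to 5 d.p.)
v1: (-1.5,-1.5) → rotate → (-0.01058,-2.12129) → ×s → (-0.01232,-2.46979) → (-0.01,-2.47)
v2: (3.5,-3.5) → rotate → (4.94969,-0.02468) → ×s → (5.76285,-0.02874) → (5.76,-0.03)
v3: (5,2.5) → rotate → (1.79419,5.29442) → ×s → (2.08895,6.16422) → (2.09,6.16)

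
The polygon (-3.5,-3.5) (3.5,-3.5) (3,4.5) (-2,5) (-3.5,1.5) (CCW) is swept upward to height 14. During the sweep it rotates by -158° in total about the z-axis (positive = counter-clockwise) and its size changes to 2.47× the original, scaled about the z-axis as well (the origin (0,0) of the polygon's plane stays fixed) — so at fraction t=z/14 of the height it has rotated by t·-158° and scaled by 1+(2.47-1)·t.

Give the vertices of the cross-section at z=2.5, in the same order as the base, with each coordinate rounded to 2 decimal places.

Cross-section at z=2.5: (-5.98,-1.80) (1.80,-5.98) (6.02,3.22) (0.76,6.76) (-3.00,3.76)

t = z/height = 2.5/14 = 0.178571
s = 1 + (scale-1)·z/height = 1 + (2.47-1)·2.5/14 = 1.262500
θ = twist·z/height = -158°·2.5/14 = -28.2143° = -0.492432 rad
cos θ = 0.881186, sin θ = -0.472770 (intermediates below are computed at full precision and shown rounded to 5 d.p.)
v1: (-3.5,-3.5) → rotate → (-4.73885,-1.42945) → ×s → (-5.98279,-1.80468) → (-5.98,-1.80)
v2: (3.5,-3.5) → rotate → (1.42945,-4.73885) → ×s → (1.80468,-5.98279) → (1.80,-5.98)
v3: (3,4.5) → rotate → (4.77102,2.54702) → ×s → (6.02342,3.21562) → (6.02,3.22)
v4: (-2,5) → rotate → (0.60148,5.35147) → ×s → (0.75937,6.75623) → (0.76,6.76)
v5: (-3.5,1.5) → rotate → (-2.37499,2.97648) → ×s → (-2.99843,3.75780) → (-3.00,3.76)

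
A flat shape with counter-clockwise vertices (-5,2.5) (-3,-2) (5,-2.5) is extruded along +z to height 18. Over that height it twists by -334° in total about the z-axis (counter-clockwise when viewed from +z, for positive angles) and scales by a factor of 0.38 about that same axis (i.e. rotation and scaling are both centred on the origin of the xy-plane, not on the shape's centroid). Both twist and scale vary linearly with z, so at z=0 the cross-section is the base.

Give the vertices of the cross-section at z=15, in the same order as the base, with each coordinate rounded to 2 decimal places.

t = z/height = 15/18 = 0.833333
s = 1 + (scale-1)·z/height = 1 + (0.38-1)·15/18 = 0.483333
θ = twist·z/height = -334°·15/18 = -278.3333° = -4.857833 rad
cos θ = 0.144932, sin θ = 0.989442 (intermediates below are computed at full precision and shown rounded to 5 d.p.)
v1: (-5,2.5) → rotate → (-3.19826,-4.58488) → ×s → (-1.54583,-2.21602) → (-1.55,-2.22)
v2: (-3,-2) → rotate → (1.54409,-3.25819) → ×s → (0.74631,-1.57479) → (0.75,-1.57)
v3: (5,-2.5) → rotate → (3.19826,4.58488) → ×s → (1.54583,2.21602) → (1.55,2.22)

Cross-section at z=15: (-1.55,-2.22) (0.75,-1.57) (1.55,2.22)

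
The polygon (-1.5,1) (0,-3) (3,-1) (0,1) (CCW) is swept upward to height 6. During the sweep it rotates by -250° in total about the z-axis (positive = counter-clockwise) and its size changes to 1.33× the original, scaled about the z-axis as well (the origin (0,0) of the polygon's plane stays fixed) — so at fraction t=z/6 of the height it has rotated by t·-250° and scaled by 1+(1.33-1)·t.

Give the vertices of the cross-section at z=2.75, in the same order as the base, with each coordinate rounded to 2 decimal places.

Cross-section at z=2.75: (1.77,1.09) (-3.14,1.44) (-2.48,-2.66) (1.05,-0.48)

t = z/height = 2.75/6 = 0.458333
s = 1 + (scale-1)·z/height = 1 + (1.33-1)·2.75/6 = 1.151250
θ = twist·z/height = -250°·2.75/6 = -114.5833° = -1.999856 rad
cos θ = -0.416016, sin θ = -0.909357 (intermediates below are computed at full precision and shown rounded to 5 d.p.)
v1: (-1.5,1) → rotate → (1.53338,0.94802) → ×s → (1.76531,1.09141) → (1.77,1.09)
v2: (0,-3) → rotate → (-2.72807,1.24805) → ×s → (-3.14069,1.43682) → (-3.14,1.44)
v3: (3,-1) → rotate → (-2.15741,-2.31206) → ×s → (-2.48371,-2.66175) → (-2.48,-2.66)
v4: (0,1) → rotate → (0.90936,-0.41602) → ×s → (1.04690,-0.47894) → (1.05,-0.48)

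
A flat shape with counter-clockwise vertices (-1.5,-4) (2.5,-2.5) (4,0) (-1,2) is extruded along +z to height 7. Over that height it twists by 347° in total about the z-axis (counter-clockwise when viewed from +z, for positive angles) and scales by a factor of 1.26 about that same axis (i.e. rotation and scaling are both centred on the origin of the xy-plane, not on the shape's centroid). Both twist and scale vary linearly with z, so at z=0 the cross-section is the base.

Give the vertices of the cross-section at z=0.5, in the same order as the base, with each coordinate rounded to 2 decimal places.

Cross-section at z=0.5: (0.32,-4.34) (3.38,-1.24) (3.70,1.71) (-1.78,1.42)

t = z/height = 0.5/7 = 0.0714286
s = 1 + (scale-1)·z/height = 1 + (1.26-1)·0.5/7 = 1.018571
θ = twist·z/height = 347°·0.5/7 = 24.7857° = 0.432592 rad
cos θ = 0.907882, sin θ = 0.419226 (intermediates below are computed at full precision and shown rounded to 5 d.p.)
v1: (-1.5,-4) → rotate → (0.31508,-4.26037) → ×s → (0.32093,-4.33949) → (0.32,-4.34)
v2: (2.5,-2.5) → rotate → (3.31777,-1.22164) → ×s → (3.37939,-1.24433) → (3.38,-1.24)
v3: (4,0) → rotate → (3.63153,1.67690) → ×s → (3.69897,1.70805) → (3.70,1.71)
v4: (-1,2) → rotate → (-1.74633,1.39654) → ×s → (-1.77877,1.42247) → (-1.78,1.42)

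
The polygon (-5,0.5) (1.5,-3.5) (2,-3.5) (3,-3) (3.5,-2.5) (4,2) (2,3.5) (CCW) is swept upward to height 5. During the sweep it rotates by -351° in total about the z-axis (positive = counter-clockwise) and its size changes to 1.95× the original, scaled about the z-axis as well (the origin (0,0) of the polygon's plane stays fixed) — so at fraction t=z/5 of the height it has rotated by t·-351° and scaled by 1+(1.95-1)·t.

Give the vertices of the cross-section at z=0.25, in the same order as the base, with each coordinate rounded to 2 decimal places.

t = z/height = 0.25/5 = 0.05
s = 1 + (scale-1)·z/height = 1 + (1.95-1)·0.25/5 = 1.047500
θ = twist·z/height = -351°·0.25/5 = -17.5500° = -0.306305 rad
cos θ = 0.953454, sin θ = -0.301538 (intermediates below are computed at full precision and shown rounded to 5 d.p.)
v1: (-5,0.5) → rotate → (-4.61650,1.98442) → ×s → (-4.83579,2.07868) → (-4.84,2.08)
v2: (1.5,-3.5) → rotate → (0.37480,-3.78940) → ×s → (0.39260,-3.96939) → (0.39,-3.97)
v3: (2,-3.5) → rotate → (0.85153,-3.94017) → ×s → (0.89197,-4.12732) → (0.89,-4.13)
v4: (3,-3) → rotate → (1.95575,-3.76498) → ×s → (2.04865,-3.94381) → (2.05,-3.94)
v5: (3.5,-2.5) → rotate → (2.58324,-3.43902) → ×s → (2.70595,-3.60237) → (2.71,-3.60)
v6: (4,2) → rotate → (4.41689,0.70076) → ×s → (4.62670,0.73404) → (4.63,0.73)
v7: (2,3.5) → rotate → (2.96229,2.73401) → ×s → (3.10300,2.86388) → (3.10,2.86)

Cross-section at z=0.25: (-4.84,2.08) (0.39,-3.97) (0.89,-4.13) (2.05,-3.94) (2.71,-3.60) (4.63,0.73) (3.10,2.86)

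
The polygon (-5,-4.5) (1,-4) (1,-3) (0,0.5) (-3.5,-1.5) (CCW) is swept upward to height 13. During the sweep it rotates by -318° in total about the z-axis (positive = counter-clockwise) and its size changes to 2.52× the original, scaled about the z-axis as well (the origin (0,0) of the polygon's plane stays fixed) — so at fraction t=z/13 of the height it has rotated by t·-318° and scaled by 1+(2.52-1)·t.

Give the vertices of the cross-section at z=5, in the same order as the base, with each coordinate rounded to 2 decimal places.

Cross-section at z=5: (-1.79,10.51) (-6.20,2.05) (-4.86,1.20) (0.67,-0.42) (0.96,5.96)

t = z/height = 5/13 = 0.384615
s = 1 + (scale-1)·z/height = 1 + (2.52-1)·5/13 = 1.584615
θ = twist·z/height = -318°·5/13 = -122.3077° = -2.134672 rad
cos θ = -0.534466, sin θ = -0.845190 (intermediates below are computed at full precision and shown rounded to 5 d.p.)
v1: (-5,-4.5) → rotate → (-1.13103,6.63105) → ×s → (-1.79224,10.50766) → (-1.79,10.51)
v2: (1,-4) → rotate → (-3.91523,1.29267) → ×s → (-6.20413,2.04839) → (-6.20,2.05)
v3: (1,-3) → rotate → (-3.07004,0.75821) → ×s → (-4.86483,1.20147) → (-4.86,1.20)
v4: (0,0.5) → rotate → (0.42260,-0.26723) → ×s → (0.66965,-0.42346) → (0.67,-0.42)
v5: (-3.5,-1.5) → rotate → (0.60285,3.75986) → ×s → (0.95528,5.95794) → (0.96,5.96)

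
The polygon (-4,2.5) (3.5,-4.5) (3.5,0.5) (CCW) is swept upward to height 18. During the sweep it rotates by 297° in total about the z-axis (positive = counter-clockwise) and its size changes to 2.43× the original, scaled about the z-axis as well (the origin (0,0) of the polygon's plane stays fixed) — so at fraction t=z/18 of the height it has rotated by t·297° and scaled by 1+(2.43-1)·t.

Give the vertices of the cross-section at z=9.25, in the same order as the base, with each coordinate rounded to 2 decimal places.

t = z/height = 9.25/18 = 0.513889
s = 1 + (scale-1)·z/height = 1 + (2.43-1)·9.25/18 = 1.734861
θ = twist·z/height = 297°·9.25/18 = 152.6250° = 2.663809 rad
cos θ = -0.888016, sin θ = 0.459812 (intermediates below are computed at full precision and shown rounded to 5 d.p.)
v1: (-4,2.5) → rotate → (2.40253,-4.05929) → ×s → (4.16806,-7.04230) → (4.17,-7.04)
v2: (3.5,-4.5) → rotate → (-1.03890,5.60542) → ×s → (-1.80235,9.72462) → (-1.80,9.72)
v3: (3.5,0.5) → rotate → (-3.33796,1.16534) → ×s → (-5.79090,2.02169) → (-5.79,2.02)

Cross-section at z=9.25: (4.17,-7.04) (-1.80,9.72) (-5.79,2.02)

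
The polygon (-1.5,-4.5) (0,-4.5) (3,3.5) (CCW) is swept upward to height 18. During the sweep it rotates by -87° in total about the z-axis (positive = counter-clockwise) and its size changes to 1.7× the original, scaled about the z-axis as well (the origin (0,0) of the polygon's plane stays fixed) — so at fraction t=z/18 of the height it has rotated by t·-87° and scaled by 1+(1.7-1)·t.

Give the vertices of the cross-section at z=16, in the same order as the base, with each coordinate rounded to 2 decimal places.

t = z/height = 16/18 = 0.888889
s = 1 + (scale-1)·z/height = 1 + (1.7-1)·16/18 = 1.622222
θ = twist·z/height = -87°·16/18 = -77.3333° = -1.349721 rad
cos θ = 0.219279, sin θ = -0.975662 (intermediates below are computed at full precision and shown rounded to 5 d.p.)
v1: (-1.5,-4.5) → rotate → (-4.71940,0.47674) → ×s → (-7.65591,0.77338) → (-7.66,0.77)
v2: (0,-4.5) → rotate → (-4.39048,-0.98675) → ×s → (-7.12233,-1.60073) → (-7.12,-1.60)
v3: (3,3.5) → rotate → (4.07265,-2.15951) → ×s → (6.60675,-3.50321) → (6.61,-3.50)

Cross-section at z=16: (-7.66,0.77) (-7.12,-1.60) (6.61,-3.50)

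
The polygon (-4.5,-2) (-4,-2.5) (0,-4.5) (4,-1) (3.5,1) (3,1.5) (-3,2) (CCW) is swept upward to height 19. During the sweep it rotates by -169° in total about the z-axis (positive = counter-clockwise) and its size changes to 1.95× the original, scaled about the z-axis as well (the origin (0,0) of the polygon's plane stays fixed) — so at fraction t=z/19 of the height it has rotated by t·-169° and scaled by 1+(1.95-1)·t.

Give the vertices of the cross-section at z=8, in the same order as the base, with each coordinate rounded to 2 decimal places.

t = z/height = 8/19 = 0.421053
s = 1 + (scale-1)·z/height = 1 + (1.95-1)·8/19 = 1.400000
θ = twist·z/height = -169°·8/19 = -71.1579° = -1.241940 rad
cos θ = 0.322961, sin θ = -0.946412 (intermediates below are computed at full precision and shown rounded to 5 d.p.)
v1: (-4.5,-2) → rotate → (-3.34615,3.61293) → ×s → (-4.68461,5.05811) → (-4.68,5.06)
v2: (-4,-2.5) → rotate → (-3.65788,2.97825) → ×s → (-5.12103,4.16954) → (-5.12,4.17)
v3: (0,-4.5) → rotate → (-4.25885,-1.45333) → ×s → (-5.96240,-2.03466) → (-5.96,-2.03)
v4: (4,-1) → rotate → (0.34543,-4.10861) → ×s → (0.48361,-5.75205) → (0.48,-5.75)
v5: (3.5,1) → rotate → (2.07678,-2.98948) → ×s → (2.90749,-4.18527) → (2.91,-4.19)
v6: (3,1.5) → rotate → (2.38850,-2.35479) → ×s → (3.34390,-3.29671) → (3.34,-3.30)
v7: (-3,2) → rotate → (0.92394,3.48516) → ×s → (1.29352,4.87922) → (1.29,4.88)

Cross-section at z=8: (-4.68,5.06) (-5.12,4.17) (-5.96,-2.03) (0.48,-5.75) (2.91,-4.19) (3.34,-3.30) (1.29,4.88)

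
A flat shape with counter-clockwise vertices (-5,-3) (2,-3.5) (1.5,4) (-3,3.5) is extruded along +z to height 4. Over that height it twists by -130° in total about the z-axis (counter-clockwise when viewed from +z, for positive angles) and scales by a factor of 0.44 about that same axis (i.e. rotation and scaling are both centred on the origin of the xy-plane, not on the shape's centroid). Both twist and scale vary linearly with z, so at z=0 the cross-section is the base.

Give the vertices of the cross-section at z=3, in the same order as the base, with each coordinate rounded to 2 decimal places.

t = z/height = 3/4 = 0.75
s = 1 + (scale-1)·z/height = 1 + (0.44-1)·3/4 = 0.580000
θ = twist·z/height = -130°·3/4 = -97.5000° = -1.701696 rad
cos θ = -0.130526, sin θ = -0.991445 (intermediates below are computed at full precision and shown rounded to 5 d.p.)
v1: (-5,-3) → rotate → (-2.32170,5.34880) → ×s → (-1.34659,3.10231) → (-1.35,3.10)
v2: (2,-3.5) → rotate → (-3.73111,-1.52605) → ×s → (-2.16404,-0.88511) → (-2.16,-0.89)
v3: (1.5,4) → rotate → (3.76999,-2.00927) → ×s → (2.18659,-1.16538) → (2.19,-1.17)
v4: (-3,3.5) → rotate → (3.86164,2.51749) → ×s → (2.23975,1.46015) → (2.24,1.46)

Cross-section at z=3: (-1.35,3.10) (-2.16,-0.89) (2.19,-1.17) (2.24,1.46)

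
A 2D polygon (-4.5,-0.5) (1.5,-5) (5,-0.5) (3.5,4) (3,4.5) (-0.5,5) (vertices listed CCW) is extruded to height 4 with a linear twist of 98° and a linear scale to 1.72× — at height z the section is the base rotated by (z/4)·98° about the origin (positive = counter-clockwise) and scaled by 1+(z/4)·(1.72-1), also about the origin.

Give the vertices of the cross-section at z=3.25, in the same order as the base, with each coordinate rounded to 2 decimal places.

Cross-section at z=3.25: (-0.50,-7.16) (8.22,0.91) (2.21,7.65) (-5.24,6.60) (-6.16,5.96) (-7.94,0.65)

t = z/height = 3.25/4 = 0.8125
s = 1 + (scale-1)·z/height = 1 + (1.72-1)·3.25/4 = 1.585000
θ = twist·z/height = 98°·3.25/4 = 79.6250° = 1.389718 rad
cos θ = 0.180090, sin θ = 0.983650 (intermediates below are computed at full precision and shown rounded to 5 d.p.)
v1: (-4.5,-0.5) → rotate → (-0.31858,-4.51647) → ×s → (-0.50495,-7.15861) → (-0.50,-7.16)
v2: (1.5,-5) → rotate → (5.18839,0.57503) → ×s → (8.22359,0.91142) → (8.22,0.91)
v3: (5,-0.5) → rotate → (1.39227,4.82821) → ×s → (2.20676,7.65271) → (2.21,7.65)
v4: (3.5,4) → rotate → (-3.30429,4.16314) → ×s → (-5.23729,6.59857) → (-5.24,6.60)
v5: (3,4.5) → rotate → (-3.88616,3.76136) → ×s → (-6.15956,5.96175) → (-6.16,5.96)
v6: (-0.5,5) → rotate → (-5.00830,0.40862) → ×s → (-7.93815,0.64767) → (-7.94,0.65)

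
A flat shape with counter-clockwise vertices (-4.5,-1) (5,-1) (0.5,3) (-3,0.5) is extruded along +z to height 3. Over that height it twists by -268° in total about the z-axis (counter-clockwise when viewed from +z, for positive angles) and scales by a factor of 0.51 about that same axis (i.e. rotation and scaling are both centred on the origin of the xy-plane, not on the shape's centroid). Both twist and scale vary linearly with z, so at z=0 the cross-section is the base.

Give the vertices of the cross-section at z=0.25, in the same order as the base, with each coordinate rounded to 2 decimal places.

t = z/height = 0.25/3 = 0.0833333
s = 1 + (scale-1)·z/height = 1 + (0.51-1)·0.25/3 = 0.959167
θ = twist·z/height = -268°·0.25/3 = -22.3333° = -0.389790 rad
cos θ = 0.924989, sin θ = -0.379994 (intermediates below are computed at full precision and shown rounded to 5 d.p.)
v1: (-4.5,-1) → rotate → (-4.54244,0.78499) → ×s → (-4.35696,0.75293) → (-4.36,0.75)
v2: (5,-1) → rotate → (4.24495,-2.82496) → ×s → (4.07161,-2.70961) → (4.07,-2.71)
v3: (0.5,3) → rotate → (1.60248,2.58497) → ×s → (1.53704,2.47942) → (1.54,2.48)
v4: (-3,0.5) → rotate → (-2.58497,1.60248) → ×s → (-2.47942,1.53704) → (-2.48,1.54)

Cross-section at z=0.25: (-4.36,0.75) (4.07,-2.71) (1.54,2.48) (-2.48,1.54)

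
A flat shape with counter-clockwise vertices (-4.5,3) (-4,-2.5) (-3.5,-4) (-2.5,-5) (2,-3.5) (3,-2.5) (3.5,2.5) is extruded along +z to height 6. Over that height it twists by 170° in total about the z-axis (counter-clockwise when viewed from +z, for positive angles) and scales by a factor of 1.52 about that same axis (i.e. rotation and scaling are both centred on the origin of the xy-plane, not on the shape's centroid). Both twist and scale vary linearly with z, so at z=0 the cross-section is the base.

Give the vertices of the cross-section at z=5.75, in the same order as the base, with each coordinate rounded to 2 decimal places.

t = z/height = 5.75/6 = 0.958333
s = 1 + (scale-1)·z/height = 1 + (1.52-1)·5.75/6 = 1.498333
θ = twist·z/height = 170°·5.75/6 = 162.9167° = 2.843432 rad
cos θ = -0.955879, sin θ = 0.293762 (intermediates below are computed at full precision and shown rounded to 5 d.p.)
v1: (-4.5,3) → rotate → (3.42017,-4.18957) → ×s → (5.12455,-6.27737) → (5.12,-6.28)
v2: (-4,-2.5) → rotate → (4.55792,1.21465) → ×s → (6.82928,1.81995) → (6.83,1.82)
v3: (-3.5,-4) → rotate → (4.52062,2.79535) → ×s → (6.77340,4.18836) → (6.77,4.19)
v4: (-2.5,-5) → rotate → (3.85851,4.04499) → ×s → (5.78133,6.06074) → (5.78,6.06)
v5: (2,-3.5) → rotate → (-0.88359,3.93310) → ×s → (-1.32391,5.89309) → (-1.32,5.89)
v6: (3,-2.5) → rotate → (-2.13323,3.27098) → ×s → (-3.19629,4.90102) → (-3.20,4.90)
v7: (3.5,2.5) → rotate → (-4.07998,-1.36153) → ×s → (-6.11317,-2.04002) → (-6.11,-2.04)

Cross-section at z=5.75: (5.12,-6.28) (6.83,1.82) (6.77,4.19) (5.78,6.06) (-1.32,5.89) (-3.20,4.90) (-6.11,-2.04)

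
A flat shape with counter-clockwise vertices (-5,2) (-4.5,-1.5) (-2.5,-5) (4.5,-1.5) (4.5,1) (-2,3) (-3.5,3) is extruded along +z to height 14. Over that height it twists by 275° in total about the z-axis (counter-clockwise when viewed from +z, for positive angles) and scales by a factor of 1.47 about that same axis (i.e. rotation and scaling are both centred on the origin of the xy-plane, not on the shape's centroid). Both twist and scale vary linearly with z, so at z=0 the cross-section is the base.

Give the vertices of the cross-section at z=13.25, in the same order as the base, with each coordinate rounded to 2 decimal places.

t = z/height = 13.25/14 = 0.946429
s = 1 + (scale-1)·z/height = 1 + (1.47-1)·13.25/14 = 1.444821
θ = twist·z/height = 275°·13.25/14 = 260.2679° = 4.542531 rad
cos θ = -0.169042, sin θ = -0.985609 (intermediates below are computed at full precision and shown rounded to 5 d.p.)
v1: (-5,2) → rotate → (2.81643,4.58996) → ×s → (4.06924,6.63167) → (4.07,6.63)
v2: (-4.5,-1.5) → rotate → (-0.71772,4.68880) → ×s → (-1.03698,6.77448) → (-1.04,6.77)
v3: (-2.5,-5) → rotate → (-4.50544,3.30923) → ×s → (-6.50955,4.78125) → (-6.51,4.78)
v4: (4.5,-1.5) → rotate → (-2.23910,-4.18168) → ×s → (-3.23510,-6.04178) → (-3.24,-6.04)
v5: (4.5,1) → rotate → (0.22492,-4.60428) → ×s → (0.32497,-6.65237) → (0.32,-6.65)
v6: (-2,3) → rotate → (3.29491,1.46409) → ×s → (4.76056,2.11535) → (4.76,2.12)
v7: (-3.5,3) → rotate → (3.54847,2.94250) → ×s → (5.12691,4.25139) → (5.13,4.25)

Cross-section at z=13.25: (4.07,6.63) (-1.04,6.77) (-6.51,4.78) (-3.24,-6.04) (0.32,-6.65) (4.76,2.12) (5.13,4.25)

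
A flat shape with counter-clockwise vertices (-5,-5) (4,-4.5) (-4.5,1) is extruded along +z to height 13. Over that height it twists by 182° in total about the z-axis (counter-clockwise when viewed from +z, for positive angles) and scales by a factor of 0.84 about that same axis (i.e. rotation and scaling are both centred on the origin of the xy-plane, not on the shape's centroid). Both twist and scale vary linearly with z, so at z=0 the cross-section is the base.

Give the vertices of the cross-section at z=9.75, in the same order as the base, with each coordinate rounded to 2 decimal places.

Cross-section at z=9.75: (6.22,0.16) (0.17,5.30) (2.27,-3.36)

t = z/height = 9.75/13 = 0.75
s = 1 + (scale-1)·z/height = 1 + (0.84-1)·9.75/13 = 0.880000
θ = twist·z/height = 182°·9.75/13 = 136.5000° = 2.382374 rad
cos θ = -0.725374, sin θ = 0.688355 (intermediates below are computed at full precision and shown rounded to 5 d.p.)
v1: (-5,-5) → rotate → (7.06864,0.18510) → ×s → (6.22041,0.16289) → (6.22,0.16)
v2: (4,-4.5) → rotate → (0.19610,6.01760) → ×s → (0.17257,5.29549) → (0.17,5.30)
v3: (-4.5,1) → rotate → (2.57583,-3.82297) → ×s → (2.26673,-3.36421) → (2.27,-3.36)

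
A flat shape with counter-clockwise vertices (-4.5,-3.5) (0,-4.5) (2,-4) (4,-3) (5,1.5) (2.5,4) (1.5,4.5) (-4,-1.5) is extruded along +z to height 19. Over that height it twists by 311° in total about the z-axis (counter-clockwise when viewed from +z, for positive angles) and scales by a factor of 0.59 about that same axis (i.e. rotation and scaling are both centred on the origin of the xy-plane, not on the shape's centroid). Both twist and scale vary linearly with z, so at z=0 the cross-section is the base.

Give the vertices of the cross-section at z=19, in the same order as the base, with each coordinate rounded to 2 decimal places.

Cross-section at z=19: (-3.30,0.65) (-2.00,-1.74) (-1.01,-2.44) (0.21,-2.94) (2.60,-1.65) (2.75,0.44) (2.58,1.07) (-2.22,1.20)

t = z/height = 19/19 = 1
s = 1 + (scale-1)·z/height = 1 + (0.59-1)·19/19 = 0.590000
θ = twist·z/height = 311°·19/19 = 311.0000° = 5.427974 rad
cos θ = 0.656059, sin θ = -0.754710 (intermediates below are computed at full precision and shown rounded to 5 d.p.)
v1: (-4.5,-3.5) → rotate → (-5.59375,1.09999) → ×s → (-3.30031,0.64899) → (-3.30,0.65)
v2: (0,-4.5) → rotate → (-3.39619,-2.95227) → ×s → (-2.00375,-1.74184) → (-2.00,-1.74)
v3: (2,-4) → rotate → (-1.70672,-4.13366) → ×s → (-1.00696,-2.43886) → (-1.01,-2.44)
v4: (4,-3) → rotate → (0.36011,-4.98702) → ×s → (0.21246,-2.94234) → (0.21,-2.94)
v5: (5,1.5) → rotate → (4.41236,-2.78946) → ×s → (2.60329,-1.64578) → (2.60,-1.65)
v6: (2.5,4) → rotate → (4.65899,0.73746) → ×s → (2.74880,0.43510) → (2.75,0.44)
v7: (1.5,4.5) → rotate → (4.38028,1.82020) → ×s → (2.58437,1.07392) → (2.58,1.07)
v8: (-4,-1.5) → rotate → (-3.75630,2.03475) → ×s → (-2.21622,1.20050) → (-2.22,1.20)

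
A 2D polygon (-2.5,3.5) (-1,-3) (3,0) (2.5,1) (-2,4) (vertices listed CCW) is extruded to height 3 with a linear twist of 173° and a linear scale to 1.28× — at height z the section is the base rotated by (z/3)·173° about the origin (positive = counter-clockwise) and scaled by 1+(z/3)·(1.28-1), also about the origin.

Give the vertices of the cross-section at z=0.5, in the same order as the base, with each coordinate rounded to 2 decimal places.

Cross-section at z=0.5: (-4.06,1.95) (0.60,-3.26) (2.75,1.51) (1.79,2.18) (-3.85,2.66)

t = z/height = 0.5/3 = 0.166667
s = 1 + (scale-1)·z/height = 1 + (1.28-1)·0.5/3 = 1.046667
θ = twist·z/height = 173°·0.5/3 = 28.8333° = 0.503237 rad
cos θ = 0.876026, sin θ = 0.482263 (intermediates below are computed at full precision and shown rounded to 5 d.p.)
v1: (-2.5,3.5) → rotate → (-3.87799,1.86043) → ×s → (-4.05896,1.94725) → (-4.06,1.95)
v2: (-1,-3) → rotate → (0.57076,-3.11034) → ×s → (0.59740,-3.25549) → (0.60,-3.26)
v3: (3,0) → rotate → (2.62808,1.44679) → ×s → (2.75072,1.51431) → (2.75,1.51)
v4: (2.5,1) → rotate → (1.70780,2.08168) → ×s → (1.78750,2.17883) → (1.79,2.18)
v5: (-2,4) → rotate → (-3.68111,2.53958) → ×s → (-3.85289,2.65809) → (-3.85,2.66)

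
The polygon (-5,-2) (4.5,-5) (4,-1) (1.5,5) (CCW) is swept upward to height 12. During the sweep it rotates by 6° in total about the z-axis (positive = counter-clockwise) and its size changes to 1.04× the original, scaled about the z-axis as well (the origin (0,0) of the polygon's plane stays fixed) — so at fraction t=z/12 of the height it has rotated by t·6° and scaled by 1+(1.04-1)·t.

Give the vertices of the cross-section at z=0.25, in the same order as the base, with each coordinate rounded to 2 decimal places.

Cross-section at z=0.25: (-5.00,-2.01) (4.51,-4.99) (4.01,-0.99) (1.49,5.01)

t = z/height = 0.25/12 = 0.0208333
s = 1 + (scale-1)·z/height = 1 + (1.04-1)·0.25/12 = 1.000833
θ = twist·z/height = 6°·0.25/12 = 0.1250° = 0.002182 rad
cos θ = 0.999998, sin θ = 0.002182 (intermediates below are computed at full precision and shown rounded to 5 d.p.)
v1: (-5,-2) → rotate → (-4.99562,-2.01090) → ×s → (-4.99979,-2.01258) → (-5.00,-2.01)
v2: (4.5,-5) → rotate → (4.51090,-4.99017) → ×s → (4.51466,-4.99433) → (4.51,-4.99)
v3: (4,-1) → rotate → (4.00217,-0.99127) → ×s → (4.00551,-0.99210) → (4.01,-0.99)
v4: (1.5,5) → rotate → (1.48909,5.00326) → ×s → (1.49033,5.00743) → (1.49,5.01)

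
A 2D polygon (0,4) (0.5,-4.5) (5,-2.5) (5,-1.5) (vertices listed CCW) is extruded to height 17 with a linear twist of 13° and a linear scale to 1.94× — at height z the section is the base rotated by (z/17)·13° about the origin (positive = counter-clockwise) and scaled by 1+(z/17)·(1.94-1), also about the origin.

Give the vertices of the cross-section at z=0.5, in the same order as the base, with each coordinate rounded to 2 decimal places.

t = z/height = 0.5/17 = 0.0294118
s = 1 + (scale-1)·z/height = 1 + (1.94-1)·0.5/17 = 1.027647
θ = twist·z/height = 13°·0.5/17 = 0.3824° = 0.006673 rad
cos θ = 0.999978, sin θ = 0.006673 (intermediates below are computed at full precision and shown rounded to 5 d.p.)
v1: (0,4) → rotate → (-0.02669,3.99991) → ×s → (-0.02743,4.11050) → (-0.03,4.11)
v2: (0.5,-4.5) → rotate → (0.53002,-4.49656) → ×s → (0.54467,-4.62088) → (0.54,-4.62)
v3: (5,-2.5) → rotate → (5.01657,-2.46658) → ×s → (5.15527,-2.53477) → (5.16,-2.53)
v4: (5,-1.5) → rotate → (5.00990,-1.46660) → ×s → (5.14841,-1.50715) → (5.15,-1.51)

Cross-section at z=0.5: (-0.03,4.11) (0.54,-4.62) (5.16,-2.53) (5.15,-1.51)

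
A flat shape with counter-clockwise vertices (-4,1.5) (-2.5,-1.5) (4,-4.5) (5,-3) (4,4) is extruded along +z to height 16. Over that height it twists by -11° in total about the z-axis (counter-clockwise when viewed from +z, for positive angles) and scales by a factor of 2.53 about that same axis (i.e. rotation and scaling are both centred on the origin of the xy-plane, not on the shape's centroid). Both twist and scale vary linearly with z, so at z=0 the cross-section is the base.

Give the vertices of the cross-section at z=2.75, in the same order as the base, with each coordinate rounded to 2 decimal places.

t = z/height = 2.75/16 = 0.171875
s = 1 + (scale-1)·z/height = 1 + (2.53-1)·2.75/16 = 1.262969
θ = twist·z/height = -11°·2.75/16 = -1.8906° = -0.032998 rad
cos θ = 0.999456, sin θ = -0.032992 (intermediates below are computed at full precision and shown rounded to 5 d.p.)
v1: (-4,1.5) → rotate → (-3.94834,1.63115) → ×s → (-4.98662,2.06009) → (-4.99,2.06)
v2: (-2.5,-1.5) → rotate → (-2.54813,-1.41670) → ×s → (-3.21820,-1.78925) → (-3.22,-1.79)
v3: (4,-4.5) → rotate → (3.84936,-4.62952) → ×s → (4.86162,-5.84694) → (4.86,-5.85)
v4: (5,-3) → rotate → (4.89830,-3.16333) → ×s → (6.18640,-3.99518) → (6.19,-4.00)
v5: (4,4) → rotate → (4.12979,3.86586) → ×s → (5.21579,4.88246) → (5.22,4.88)

Cross-section at z=2.75: (-4.99,2.06) (-3.22,-1.79) (4.86,-5.85) (6.19,-4.00) (5.22,4.88)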